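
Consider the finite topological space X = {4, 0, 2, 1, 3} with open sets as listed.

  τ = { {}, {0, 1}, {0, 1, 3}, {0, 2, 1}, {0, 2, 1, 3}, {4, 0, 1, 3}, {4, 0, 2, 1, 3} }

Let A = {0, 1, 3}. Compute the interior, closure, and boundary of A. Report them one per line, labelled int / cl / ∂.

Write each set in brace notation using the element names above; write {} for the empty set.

int(A) = {0, 1, 3}
cl(A)  = {4, 0, 2, 1, 3}
∂A     = {4, 2}

U open, U⊆A: {}, {0, 1}, {0, 1, 3}. int(A) = ⋃ = {0, 1, 3}
X∖A={4, 2}, int(X∖A)={}, hence cl(A)={4, 0, 2, 1, 3}
∂A: remove int from cl → {4, 2}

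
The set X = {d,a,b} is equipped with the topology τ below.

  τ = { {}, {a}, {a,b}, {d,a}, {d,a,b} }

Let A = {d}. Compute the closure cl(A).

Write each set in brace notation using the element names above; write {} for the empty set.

{d}

closure: X∖int(X∖A) = X∖{a,b} = {d}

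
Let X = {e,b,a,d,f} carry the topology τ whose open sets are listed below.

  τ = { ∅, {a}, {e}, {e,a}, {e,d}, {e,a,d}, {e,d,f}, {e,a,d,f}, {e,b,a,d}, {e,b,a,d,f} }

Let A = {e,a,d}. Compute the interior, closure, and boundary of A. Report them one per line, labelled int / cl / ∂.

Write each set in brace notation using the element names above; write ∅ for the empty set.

int(A) = {e,a,d}
cl(A)  = {e,b,a,d,f}
∂A     = {b,f}

open subsets of A: ∅, {e}, {a}, {e,a}, {e,d}, {e,a,d}; so int(A) = {e,a,d}
closure: X∖int(X∖A) = X∖∅ = {e,b,a,d,f}
∂A = {e,b,a,d,f} minus {e,a,d} = {b,f}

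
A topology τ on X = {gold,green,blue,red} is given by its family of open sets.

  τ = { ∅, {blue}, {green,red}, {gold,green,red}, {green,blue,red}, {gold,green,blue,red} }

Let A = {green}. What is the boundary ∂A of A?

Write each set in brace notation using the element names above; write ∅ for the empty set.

opens ⊆ A: ∅; union → int = ∅
complement {gold,blue,red}; its interior {blue}; cl(A) = X∖{blue} = {gold,green,red}
boundary = {gold,green,red} ∖ ∅ = {gold,green,red}

{gold,green,red}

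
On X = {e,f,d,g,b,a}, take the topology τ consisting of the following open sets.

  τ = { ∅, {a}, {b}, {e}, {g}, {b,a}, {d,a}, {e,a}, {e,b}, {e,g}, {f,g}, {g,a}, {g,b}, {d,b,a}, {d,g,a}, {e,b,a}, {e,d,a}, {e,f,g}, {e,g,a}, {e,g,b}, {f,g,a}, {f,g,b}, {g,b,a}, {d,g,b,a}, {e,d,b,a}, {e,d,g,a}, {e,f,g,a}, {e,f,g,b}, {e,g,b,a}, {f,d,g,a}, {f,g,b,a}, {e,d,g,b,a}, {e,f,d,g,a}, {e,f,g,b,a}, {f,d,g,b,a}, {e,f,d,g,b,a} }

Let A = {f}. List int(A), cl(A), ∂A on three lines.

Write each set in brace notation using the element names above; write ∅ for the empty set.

opens ⊆ A: ∅; union → int = ∅
complement {e,d,g,b,a}; its interior {e,d,g,b,a}; cl(A) = X∖{e,d,g,b,a} = {f}
boundary = {f} ∖ ∅ = {f}

int(A) = ∅
cl(A)  = {f}
∂A     = {f}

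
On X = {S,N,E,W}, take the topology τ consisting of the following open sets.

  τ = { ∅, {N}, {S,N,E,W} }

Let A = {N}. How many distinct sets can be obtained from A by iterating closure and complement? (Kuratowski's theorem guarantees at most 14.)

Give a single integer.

complement {S,E,W}; its interior ∅; cl(A) = X∖∅ = {S,N,E,W}
With k = closure, c = complement:
  1. A     = {N}
  2. kA    = {S,N,E,W}
  3. cA    = {S,E,W}
  4. ckA   = ∅
k, c of each give nothing new

4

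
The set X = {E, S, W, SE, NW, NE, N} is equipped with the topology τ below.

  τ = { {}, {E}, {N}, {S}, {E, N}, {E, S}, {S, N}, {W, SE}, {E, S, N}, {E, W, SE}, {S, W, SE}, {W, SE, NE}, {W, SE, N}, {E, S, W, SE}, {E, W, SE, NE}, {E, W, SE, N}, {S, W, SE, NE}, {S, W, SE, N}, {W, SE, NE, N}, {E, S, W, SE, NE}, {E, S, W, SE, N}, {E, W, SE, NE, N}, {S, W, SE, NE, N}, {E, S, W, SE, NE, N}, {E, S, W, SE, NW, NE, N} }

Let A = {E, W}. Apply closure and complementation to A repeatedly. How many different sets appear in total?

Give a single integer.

10

complement {S, SE, NW, NE, N}; its interior {S, N}; cl(A) = X∖{S, N} = {E, W, SE, NW, NE}
With k = closure, c = complement:
  1. A     = {E, W}
  2. kA    = {E, W, SE, NW, NE}
  3. cA    = {S, SE, NW, NE, N}
  4. ckA   = {S, N}
  5. kcA   = {S, W, SE, NW, NE, N}
  6. kckA  = {S, NW, N}
  7. ckcA  = {E}
  8. ckckA = {E, W, SE, NE}
  9. kckcA = {E, NW}
  10. ckckcA = {S, W, SE, NE, N}
k, c of each give nothing new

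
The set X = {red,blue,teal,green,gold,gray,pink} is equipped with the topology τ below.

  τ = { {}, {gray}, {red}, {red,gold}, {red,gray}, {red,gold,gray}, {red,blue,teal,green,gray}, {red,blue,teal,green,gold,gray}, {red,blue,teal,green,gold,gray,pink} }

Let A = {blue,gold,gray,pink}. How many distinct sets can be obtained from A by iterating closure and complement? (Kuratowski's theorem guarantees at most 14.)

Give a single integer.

X∖A={red,teal,green}, int(X∖A)={red}, hence cl(A)={blue,teal,green,gold,gray,pink}
Orbit (k=closure, c=complement):
  1. A     = {blue,gold,gray,pink}
  2. kA    = {blue,teal,green,gold,gray,pink}
  3. cA    = {red,teal,green}
  4. ckA   = {red}
  5. kcA   = {red,blue,teal,green,gold,pink}
  6. ckcA  = {gray}
  7. kckcA = {blue,teal,green,gray,pink}
  8. ckckcA = {red,gold}
(closed under both — stop)

8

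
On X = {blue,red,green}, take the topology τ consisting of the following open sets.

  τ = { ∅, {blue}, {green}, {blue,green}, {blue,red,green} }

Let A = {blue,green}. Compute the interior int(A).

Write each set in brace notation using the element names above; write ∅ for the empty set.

{blue,green}

open subsets of A: ∅, {blue}, {green}, {blue,green}; so int(A) = {blue,green}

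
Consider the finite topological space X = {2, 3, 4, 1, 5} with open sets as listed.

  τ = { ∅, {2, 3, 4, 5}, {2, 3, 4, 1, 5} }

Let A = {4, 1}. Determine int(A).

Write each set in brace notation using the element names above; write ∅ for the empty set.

U open, U⊆A: ∅. int(A) = ⋃ = ∅

∅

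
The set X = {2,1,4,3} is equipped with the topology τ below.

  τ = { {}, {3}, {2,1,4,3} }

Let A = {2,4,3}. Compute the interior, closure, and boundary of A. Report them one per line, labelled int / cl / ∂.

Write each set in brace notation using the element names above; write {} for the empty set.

open subsets of A: {}, {3}; so int(A) = {3}
closure: X∖int(X∖A) = X∖{} = {2,1,4,3}
∂A = {2,1,4,3} minus {3} = {2,1,4}

int(A) = {3}
cl(A)  = {2,1,4,3}
∂A     = {2,1,4}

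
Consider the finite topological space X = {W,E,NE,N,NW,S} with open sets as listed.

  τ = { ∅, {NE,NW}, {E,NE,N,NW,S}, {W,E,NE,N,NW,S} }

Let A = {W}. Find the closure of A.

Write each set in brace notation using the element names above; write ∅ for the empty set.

closure: X∖int(X∖A) = X∖{E,NE,N,NW,S} = {W}

{W}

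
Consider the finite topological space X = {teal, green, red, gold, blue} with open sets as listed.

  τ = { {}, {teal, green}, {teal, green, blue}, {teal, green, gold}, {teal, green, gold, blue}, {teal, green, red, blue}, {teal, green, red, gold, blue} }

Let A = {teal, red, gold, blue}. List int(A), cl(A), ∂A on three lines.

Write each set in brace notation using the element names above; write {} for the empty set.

opens ⊆ A: {}; union → int = {}
complement {green}; its interior {}; cl(A) = X∖{} = {teal, green, red, gold, blue}
boundary = {teal, green, red, gold, blue} ∖ {} = {teal, green, red, gold, blue}

int(A) = {}
cl(A)  = {teal, green, red, gold, blue}
∂A     = {teal, green, red, gold, blue}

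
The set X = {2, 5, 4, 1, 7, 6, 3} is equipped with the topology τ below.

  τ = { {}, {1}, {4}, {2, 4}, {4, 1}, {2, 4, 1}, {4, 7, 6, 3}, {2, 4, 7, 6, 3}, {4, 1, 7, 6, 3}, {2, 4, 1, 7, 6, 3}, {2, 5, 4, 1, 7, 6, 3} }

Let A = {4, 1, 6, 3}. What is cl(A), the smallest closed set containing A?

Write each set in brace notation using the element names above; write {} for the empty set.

complement {2, 5, 7}; its interior {}; cl(A) = X∖{} = {2, 5, 4, 1, 7, 6, 3}

{2, 5, 4, 1, 7, 6, 3}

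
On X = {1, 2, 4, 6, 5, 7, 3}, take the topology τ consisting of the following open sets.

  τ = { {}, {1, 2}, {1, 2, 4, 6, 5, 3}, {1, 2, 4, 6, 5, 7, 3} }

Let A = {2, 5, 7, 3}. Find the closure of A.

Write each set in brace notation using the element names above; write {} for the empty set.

X∖A={1, 4, 6}, int(X∖A)={}, hence cl(A)={1, 2, 4, 6, 5, 7, 3}

{1, 2, 4, 6, 5, 7, 3}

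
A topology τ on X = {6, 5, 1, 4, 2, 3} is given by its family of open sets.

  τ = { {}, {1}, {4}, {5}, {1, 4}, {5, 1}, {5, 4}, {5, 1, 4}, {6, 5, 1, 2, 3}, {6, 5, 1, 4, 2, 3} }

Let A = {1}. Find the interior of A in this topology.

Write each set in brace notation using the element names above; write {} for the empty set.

{1}

interior: largest open inside A is {1} (from {}, {1})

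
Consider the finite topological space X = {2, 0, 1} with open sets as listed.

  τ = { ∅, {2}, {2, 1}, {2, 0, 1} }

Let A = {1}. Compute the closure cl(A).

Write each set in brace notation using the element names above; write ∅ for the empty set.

{0, 1}

cl via duality: int({2, 0}) = {2}, so X∖{2} = {0, 1}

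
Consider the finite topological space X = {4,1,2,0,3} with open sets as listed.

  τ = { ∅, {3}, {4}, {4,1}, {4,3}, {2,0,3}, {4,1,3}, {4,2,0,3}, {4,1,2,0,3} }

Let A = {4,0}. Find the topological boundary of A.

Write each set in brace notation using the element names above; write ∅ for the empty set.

open subsets of A: ∅, {4}; so int(A) = {4}
closure: X∖int(X∖A) = X∖{3} = {4,1,2,0}
∂A = {4,1,2,0} minus {4} = {1,2,0}

{1,2,0}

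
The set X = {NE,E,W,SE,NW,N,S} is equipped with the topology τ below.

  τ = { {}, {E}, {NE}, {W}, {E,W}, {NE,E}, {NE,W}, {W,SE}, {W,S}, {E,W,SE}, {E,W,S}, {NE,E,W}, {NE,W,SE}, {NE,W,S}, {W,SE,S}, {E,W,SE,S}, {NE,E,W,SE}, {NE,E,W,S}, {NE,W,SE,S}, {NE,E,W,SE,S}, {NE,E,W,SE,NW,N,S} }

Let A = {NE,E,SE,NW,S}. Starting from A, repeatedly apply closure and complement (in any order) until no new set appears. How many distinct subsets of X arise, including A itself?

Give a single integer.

8

cl via duality: int({W,N}) = {W}, so X∖{W} = {NE,E,SE,NW,N,S}
Write k for closure, c for complement:
  1. A     = {NE,E,SE,NW,S}
  2. kA    = {NE,E,SE,NW,N,S}
  3. cA    = {W,N}
  4. ckA   = {W}
  5. kcA   = {W,SE,NW,N,S}
  6. ckcA  = {NE,E}
  7. kckcA = {NE,E,NW,N}
  8. ckckcA = {W,SE,S}
applying k or c yields no new set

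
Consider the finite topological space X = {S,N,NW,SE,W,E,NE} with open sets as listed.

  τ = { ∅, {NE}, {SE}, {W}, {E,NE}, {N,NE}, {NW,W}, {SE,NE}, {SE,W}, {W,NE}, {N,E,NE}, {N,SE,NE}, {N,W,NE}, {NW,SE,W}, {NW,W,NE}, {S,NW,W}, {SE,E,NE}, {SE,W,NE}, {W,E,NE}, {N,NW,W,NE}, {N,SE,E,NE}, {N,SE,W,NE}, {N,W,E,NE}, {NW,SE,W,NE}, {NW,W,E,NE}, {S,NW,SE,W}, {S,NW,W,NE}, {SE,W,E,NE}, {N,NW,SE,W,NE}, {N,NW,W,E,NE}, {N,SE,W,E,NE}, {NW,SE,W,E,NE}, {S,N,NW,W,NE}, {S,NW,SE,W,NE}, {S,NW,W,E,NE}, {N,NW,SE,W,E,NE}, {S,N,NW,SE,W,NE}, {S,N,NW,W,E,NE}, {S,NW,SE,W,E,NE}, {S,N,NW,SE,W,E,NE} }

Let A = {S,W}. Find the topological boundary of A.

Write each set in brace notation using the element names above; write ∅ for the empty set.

interior: largest open inside A is {W} (from ∅, {W})
cl via duality: int({N,NW,SE,E,NE}) = {N,SE,E,NE}, so X∖{N,SE,E,NE} = {S,NW,W}
cl∖int = {S,NW}

{S,NW}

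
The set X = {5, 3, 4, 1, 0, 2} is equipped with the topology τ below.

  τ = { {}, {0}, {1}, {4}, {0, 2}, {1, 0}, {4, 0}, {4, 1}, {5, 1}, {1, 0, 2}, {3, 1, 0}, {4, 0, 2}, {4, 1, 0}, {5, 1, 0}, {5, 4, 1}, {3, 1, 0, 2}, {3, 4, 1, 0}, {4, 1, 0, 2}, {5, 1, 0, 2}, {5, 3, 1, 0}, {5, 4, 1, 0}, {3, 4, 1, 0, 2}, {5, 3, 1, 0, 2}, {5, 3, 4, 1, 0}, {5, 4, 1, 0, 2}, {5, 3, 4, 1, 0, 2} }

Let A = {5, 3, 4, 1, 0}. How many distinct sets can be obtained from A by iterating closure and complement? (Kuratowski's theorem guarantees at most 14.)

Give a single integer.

cl via duality: int({2}) = {}, so X∖{} = {5, 3, 4, 1, 0, 2}
Write k for closure, c for complement:
  1. A     = {5, 3, 4, 1, 0}
  2. kA    = {5, 3, 4, 1, 0, 2}
  3. cA    = {2}
  4. ckA   = {}
applying k or c yields no new set

4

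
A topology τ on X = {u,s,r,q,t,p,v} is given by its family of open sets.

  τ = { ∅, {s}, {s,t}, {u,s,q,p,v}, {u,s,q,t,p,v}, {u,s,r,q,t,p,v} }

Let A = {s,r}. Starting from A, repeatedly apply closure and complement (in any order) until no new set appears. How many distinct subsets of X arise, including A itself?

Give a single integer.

6

cl via duality: int({u,q,t,p,v}) = ∅, so X∖∅ = {u,s,r,q,t,p,v}
Write k for closure, c for complement:
  1. A     = {s,r}
  2. kA    = {u,s,r,q,t,p,v}
  3. cA    = {u,q,t,p,v}
  4. ckA   = ∅
  5. kcA   = {u,r,q,t,p,v}
  6. ckcA  = {s}
applying k or c yields no new set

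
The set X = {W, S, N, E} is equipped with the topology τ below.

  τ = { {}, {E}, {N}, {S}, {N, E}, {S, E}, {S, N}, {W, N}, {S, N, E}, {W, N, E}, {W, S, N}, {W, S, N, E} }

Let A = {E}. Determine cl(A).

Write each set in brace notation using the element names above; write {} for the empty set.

{E}

closure: X∖int(X∖A) = X∖{W, S, N} = {E}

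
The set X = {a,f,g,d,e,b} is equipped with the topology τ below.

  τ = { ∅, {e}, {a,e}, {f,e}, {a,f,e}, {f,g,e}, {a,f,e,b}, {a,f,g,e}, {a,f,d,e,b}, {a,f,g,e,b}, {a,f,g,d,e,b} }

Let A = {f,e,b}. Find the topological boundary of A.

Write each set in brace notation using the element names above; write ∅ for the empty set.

{a,g,d,b}

opens ⊆ A: ∅, {e}, {f,e}; union → int = {f,e}
complement {a,g,d}; its interior ∅; cl(A) = X∖∅ = {a,f,g,d,e,b}
boundary = {a,f,g,d,e,b} ∖ {f,e} = {a,g,d,b}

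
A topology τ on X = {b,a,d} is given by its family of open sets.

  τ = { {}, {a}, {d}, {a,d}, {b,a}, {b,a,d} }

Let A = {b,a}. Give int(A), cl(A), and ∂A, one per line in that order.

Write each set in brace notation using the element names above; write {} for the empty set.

int(A) = {b,a}
cl(A)  = {b,a}
∂A     = {}

opens ⊆ A: {}, {a}, {b,a}; union → int = {b,a}
complement {d}; its interior {d}; cl(A) = X∖{d} = {b,a}
boundary = {b,a} ∖ {b,a} = {}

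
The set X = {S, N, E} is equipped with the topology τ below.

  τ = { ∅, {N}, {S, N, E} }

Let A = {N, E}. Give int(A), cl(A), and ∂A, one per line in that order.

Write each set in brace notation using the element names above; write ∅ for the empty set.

int(A) = {N}
cl(A)  = {S, N, E}
∂A     = {S, E}

open subsets of A: ∅, {N}; so int(A) = {N}
closure: X∖int(X∖A) = X∖∅ = {S, N, E}
∂A = {S, N, E} minus {N} = {S, E}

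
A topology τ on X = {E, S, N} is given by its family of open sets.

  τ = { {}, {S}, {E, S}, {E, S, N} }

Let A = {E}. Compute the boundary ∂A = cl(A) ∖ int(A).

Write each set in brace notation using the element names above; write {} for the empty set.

{E, N}

interior: largest open inside A is {} (from {})
cl via duality: int({S, N}) = {S}, so X∖{S} = {E, N}
cl∖int = {E, N}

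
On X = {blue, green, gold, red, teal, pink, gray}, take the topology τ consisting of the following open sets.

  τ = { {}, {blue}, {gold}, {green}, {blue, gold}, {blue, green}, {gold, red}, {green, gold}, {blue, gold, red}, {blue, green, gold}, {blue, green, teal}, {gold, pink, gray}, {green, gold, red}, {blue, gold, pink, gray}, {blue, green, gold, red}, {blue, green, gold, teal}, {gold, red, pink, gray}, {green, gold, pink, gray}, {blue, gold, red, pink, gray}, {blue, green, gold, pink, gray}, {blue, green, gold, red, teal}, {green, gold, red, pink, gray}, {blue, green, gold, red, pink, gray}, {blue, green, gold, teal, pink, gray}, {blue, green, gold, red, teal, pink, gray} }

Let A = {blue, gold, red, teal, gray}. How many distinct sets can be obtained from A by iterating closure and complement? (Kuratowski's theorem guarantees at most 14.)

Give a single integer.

8

X∖A={green, pink}, int(X∖A)={green}, hence cl(A)={blue, gold, red, teal, pink, gray}
Orbit (k=closure, c=complement):
  1. A     = {blue, gold, red, teal, gray}
  2. kA    = {blue, gold, red, teal, pink, gray}
  3. cA    = {green, pink}
  4. ckA   = {green}
  5. kcA   = {green, teal, pink, gray}
  6. kckA  = {green, teal}
  7. ckcA  = {blue, gold, red}
  8. ckckA = {blue, gold, red, pink, gray}
(closed under both — stop)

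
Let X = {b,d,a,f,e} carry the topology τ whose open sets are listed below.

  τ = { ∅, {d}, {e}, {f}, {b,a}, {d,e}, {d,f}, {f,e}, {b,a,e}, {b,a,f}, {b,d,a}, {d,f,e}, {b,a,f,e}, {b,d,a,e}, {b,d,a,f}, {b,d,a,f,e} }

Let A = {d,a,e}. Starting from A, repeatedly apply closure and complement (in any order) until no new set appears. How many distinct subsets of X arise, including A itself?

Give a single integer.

6

complement {b,f}; its interior {f}; cl(A) = X∖{f} = {b,d,a,e}
With k = closure, c = complement:
  1. A     = {d,a,e}
  2. kA    = {b,d,a,e}
  3. cA    = {b,f}
  4. ckA   = {f}
  5. kcA   = {b,a,f}
  6. ckcA  = {d,e}
k, c of each give nothing new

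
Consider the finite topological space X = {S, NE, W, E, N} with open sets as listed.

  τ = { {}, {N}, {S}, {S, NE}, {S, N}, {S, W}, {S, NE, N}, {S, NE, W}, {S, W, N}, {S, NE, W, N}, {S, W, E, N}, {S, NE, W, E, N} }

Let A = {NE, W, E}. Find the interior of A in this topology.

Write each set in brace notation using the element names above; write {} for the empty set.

open subsets of A: {}; so int(A) = {}

{}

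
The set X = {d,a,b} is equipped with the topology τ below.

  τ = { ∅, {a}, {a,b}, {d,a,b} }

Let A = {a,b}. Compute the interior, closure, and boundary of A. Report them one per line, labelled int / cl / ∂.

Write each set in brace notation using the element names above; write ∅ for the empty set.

opens ⊆ A: ∅, {a}, {a,b}; union → int = {a,b}
complement {d}; its interior ∅; cl(A) = X∖∅ = {d,a,b}
boundary = {d,a,b} ∖ {a,b} = {d}

int(A) = {a,b}
cl(A)  = {d,a,b}
∂A     = {d}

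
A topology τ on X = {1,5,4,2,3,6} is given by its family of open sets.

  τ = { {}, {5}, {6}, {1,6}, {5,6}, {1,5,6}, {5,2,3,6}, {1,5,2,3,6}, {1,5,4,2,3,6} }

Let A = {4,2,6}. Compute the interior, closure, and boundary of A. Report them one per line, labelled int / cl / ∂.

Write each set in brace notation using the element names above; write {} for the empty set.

opens ⊆ A: {}, {6}; union → int = {6}
complement {1,5,3}; its interior {5}; cl(A) = X∖{5} = {1,4,2,3,6}
boundary = {1,4,2,3,6} ∖ {6} = {1,4,2,3}

int(A) = {6}
cl(A)  = {1,4,2,3,6}
∂A     = {1,4,2,3}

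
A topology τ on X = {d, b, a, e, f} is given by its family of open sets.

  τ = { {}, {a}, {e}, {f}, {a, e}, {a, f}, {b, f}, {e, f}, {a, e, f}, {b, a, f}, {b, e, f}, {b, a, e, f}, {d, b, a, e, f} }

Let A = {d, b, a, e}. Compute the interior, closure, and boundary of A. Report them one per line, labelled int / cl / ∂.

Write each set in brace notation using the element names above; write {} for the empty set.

int(A) = {a, e}
cl(A)  = {d, b, a, e}
∂A     = {d, b}

opens ⊆ A: {}, {e}, {a}, {a, e}; union → int = {a, e}
complement {f}; its interior {f}; cl(A) = X∖{f} = {d, b, a, e}
boundary = {d, b, a, e} ∖ {a, e} = {d, b}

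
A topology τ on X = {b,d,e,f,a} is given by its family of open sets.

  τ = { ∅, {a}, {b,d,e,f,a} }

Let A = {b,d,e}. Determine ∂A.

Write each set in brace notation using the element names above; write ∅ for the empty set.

{b,d,e,f}

U open, U⊆A: ∅. int(A) = ⋃ = ∅
X∖A={f,a}, int(X∖A)={a}, hence cl(A)={b,d,e,f}
∂A: remove int from cl → {b,d,e,f}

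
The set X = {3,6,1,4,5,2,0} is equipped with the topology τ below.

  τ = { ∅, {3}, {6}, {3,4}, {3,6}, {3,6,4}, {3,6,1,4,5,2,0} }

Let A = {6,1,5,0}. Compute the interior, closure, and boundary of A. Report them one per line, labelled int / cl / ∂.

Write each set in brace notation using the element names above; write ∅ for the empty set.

int(A) = {6}
cl(A)  = {6,1,5,2,0}
∂A     = {1,5,2,0}

interior: largest open inside A is {6} (from ∅, {6})
cl via duality: int({3,4,2}) = {3,4}, so X∖{3,4} = {6,1,5,2,0}
cl∖int = {1,5,2,0}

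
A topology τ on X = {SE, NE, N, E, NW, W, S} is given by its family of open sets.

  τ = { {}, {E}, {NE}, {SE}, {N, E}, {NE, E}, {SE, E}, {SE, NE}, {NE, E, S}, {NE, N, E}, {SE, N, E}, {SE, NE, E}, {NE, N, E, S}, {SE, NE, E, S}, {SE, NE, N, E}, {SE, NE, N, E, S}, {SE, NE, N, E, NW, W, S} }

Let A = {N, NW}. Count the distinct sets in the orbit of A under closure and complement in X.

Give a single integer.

closure: X∖int(X∖A) = X∖{SE, NE, E, S} = {N, NW, W}
Let k=closure and c=complement:
  1. A     = {N, NW}
  2. kA    = {N, NW, W}
  3. cA    = {SE, NE, E, W, S}
  4. ckA   = {SE, NE, E, S}
  5. kcA   = {SE, NE, N, E, NW, W, S}
  6. ckcA  = {}
— saturated at 6

6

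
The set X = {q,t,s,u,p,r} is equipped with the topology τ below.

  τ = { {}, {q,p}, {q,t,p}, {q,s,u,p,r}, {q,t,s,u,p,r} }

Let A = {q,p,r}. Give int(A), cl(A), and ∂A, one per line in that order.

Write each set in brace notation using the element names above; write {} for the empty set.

int(A) = {q,p}
cl(A)  = {q,t,s,u,p,r}
∂A     = {t,s,u,r}

interior: largest open inside A is {q,p} (from {}, {q,p})
cl via duality: int({t,s,u}) = {}, so X∖{} = {q,t,s,u,p,r}
cl∖int = {t,s,u,r}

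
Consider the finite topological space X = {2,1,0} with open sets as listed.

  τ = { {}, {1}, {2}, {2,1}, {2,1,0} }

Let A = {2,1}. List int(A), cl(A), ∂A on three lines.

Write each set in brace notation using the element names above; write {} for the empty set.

int(A) = {2,1}
cl(A)  = {2,1,0}
∂A     = {0}

opens ⊆ A: {}, {2}, {1}, {2,1}; union → int = {2,1}
complement {0}; its interior {}; cl(A) = X∖{} = {2,1,0}
boundary = {2,1,0} ∖ {2,1} = {0}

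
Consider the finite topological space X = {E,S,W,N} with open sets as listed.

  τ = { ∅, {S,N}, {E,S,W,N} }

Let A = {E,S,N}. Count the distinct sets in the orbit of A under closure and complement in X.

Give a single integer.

closure: X∖int(X∖A) = X∖∅ = {E,S,W,N}
Let k=closure and c=complement:
  1. A     = {E,S,N}
  2. kA    = {E,S,W,N}
  3. cA    = {W}
  4. ckA   = ∅
  5. kcA   = {E,W}
  6. ckcA  = {S,N}
— saturated at 6

6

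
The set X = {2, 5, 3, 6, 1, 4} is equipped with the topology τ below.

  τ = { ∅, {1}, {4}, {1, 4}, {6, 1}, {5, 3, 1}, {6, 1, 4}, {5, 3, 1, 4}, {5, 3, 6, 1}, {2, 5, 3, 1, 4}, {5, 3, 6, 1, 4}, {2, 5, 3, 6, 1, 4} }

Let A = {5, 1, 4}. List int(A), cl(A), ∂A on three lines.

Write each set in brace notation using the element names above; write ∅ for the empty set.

open subsets of A: ∅, {4}, {1}, {1, 4}; so int(A) = {1, 4}
closure: X∖int(X∖A) = X∖∅ = {2, 5, 3, 6, 1, 4}
∂A = {2, 5, 3, 6, 1, 4} minus {1, 4} = {2, 5, 3, 6}

int(A) = {1, 4}
cl(A)  = {2, 5, 3, 6, 1, 4}
∂A     = {2, 5, 3, 6}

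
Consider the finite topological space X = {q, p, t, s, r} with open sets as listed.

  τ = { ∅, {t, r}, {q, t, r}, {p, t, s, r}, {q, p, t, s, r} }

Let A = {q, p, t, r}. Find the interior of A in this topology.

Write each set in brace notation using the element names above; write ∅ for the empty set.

interior: largest open inside A is {q, t, r} (from ∅, {t, r}, {q, t, r})

{q, t, r}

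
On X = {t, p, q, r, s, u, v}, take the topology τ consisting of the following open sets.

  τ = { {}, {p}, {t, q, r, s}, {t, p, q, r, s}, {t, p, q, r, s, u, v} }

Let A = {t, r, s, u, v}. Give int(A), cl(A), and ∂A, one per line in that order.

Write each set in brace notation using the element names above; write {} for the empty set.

U open, U⊆A: {}. int(A) = ⋃ = {}
X∖A={p, q}, int(X∖A)={p}, hence cl(A)={t, q, r, s, u, v}
∂A: remove int from cl → {t, q, r, s, u, v}

int(A) = {}
cl(A)  = {t, q, r, s, u, v}
∂A     = {t, q, r, s, u, v}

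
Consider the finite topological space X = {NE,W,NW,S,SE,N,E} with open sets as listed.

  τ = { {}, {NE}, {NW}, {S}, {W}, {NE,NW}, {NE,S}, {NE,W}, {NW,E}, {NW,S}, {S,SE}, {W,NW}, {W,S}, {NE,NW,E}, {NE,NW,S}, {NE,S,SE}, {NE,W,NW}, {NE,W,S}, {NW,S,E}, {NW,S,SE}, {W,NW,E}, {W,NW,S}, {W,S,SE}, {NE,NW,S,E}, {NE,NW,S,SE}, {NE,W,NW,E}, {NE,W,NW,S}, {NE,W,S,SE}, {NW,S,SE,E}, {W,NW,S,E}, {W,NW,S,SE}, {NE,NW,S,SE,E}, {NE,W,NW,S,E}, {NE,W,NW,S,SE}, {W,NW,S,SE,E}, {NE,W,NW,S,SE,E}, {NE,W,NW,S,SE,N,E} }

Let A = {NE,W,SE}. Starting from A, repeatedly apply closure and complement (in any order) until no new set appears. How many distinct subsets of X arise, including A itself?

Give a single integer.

8

cl via duality: int({NW,S,N,E}) = {NW,S,E}, so X∖{NW,S,E} = {NE,W,SE,N}
Write k for closure, c for complement:
  1. A     = {NE,W,SE}
  2. kA    = {NE,W,SE,N}
  3. cA    = {NW,S,N,E}
  4. ckA   = {NW,S,E}
  5. kcA   = {NW,S,SE,N,E}
  6. ckcA  = {NE,W}
  7. kckcA = {NE,W,N}
  8. ckckcA = {NW,S,SE,E}
applying k or c yields no new set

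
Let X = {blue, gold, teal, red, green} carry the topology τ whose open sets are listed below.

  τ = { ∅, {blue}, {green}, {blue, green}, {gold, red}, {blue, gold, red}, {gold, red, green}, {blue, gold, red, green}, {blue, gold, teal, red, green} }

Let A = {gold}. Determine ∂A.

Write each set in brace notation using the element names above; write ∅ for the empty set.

open subsets of A: ∅; so int(A) = ∅
closure: X∖int(X∖A) = X∖{blue, green} = {gold, teal, red}
∂A = {gold, teal, red} minus ∅ = {gold, teal, red}

{gold, teal, red}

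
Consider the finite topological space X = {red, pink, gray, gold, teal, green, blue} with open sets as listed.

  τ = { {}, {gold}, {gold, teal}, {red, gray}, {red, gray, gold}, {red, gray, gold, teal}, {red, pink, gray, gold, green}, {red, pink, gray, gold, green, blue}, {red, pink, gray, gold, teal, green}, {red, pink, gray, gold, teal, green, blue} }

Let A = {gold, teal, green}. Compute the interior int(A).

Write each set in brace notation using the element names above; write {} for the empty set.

interior: largest open inside A is {gold, teal} (from {}, {gold}, {gold, teal})

{gold, teal}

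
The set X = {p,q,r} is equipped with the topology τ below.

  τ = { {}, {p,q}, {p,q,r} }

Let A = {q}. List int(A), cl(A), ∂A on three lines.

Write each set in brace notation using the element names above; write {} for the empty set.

int(A) = {}
cl(A)  = {p,q,r}
∂A     = {p,q,r}

interior: largest open inside A is {} (from {})
cl via duality: int({p,r}) = {}, so X∖{} = {p,q,r}
cl∖int = {p,q,r}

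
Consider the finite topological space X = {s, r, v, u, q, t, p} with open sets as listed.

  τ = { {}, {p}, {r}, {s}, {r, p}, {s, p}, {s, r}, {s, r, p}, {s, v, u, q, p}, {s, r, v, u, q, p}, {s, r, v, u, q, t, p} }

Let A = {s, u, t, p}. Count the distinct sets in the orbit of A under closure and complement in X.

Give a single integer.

X∖A={r, v, q}, int(X∖A)={r}, hence cl(A)={s, v, u, q, t, p}
Orbit (k=closure, c=complement):
  1. A     = {s, u, t, p}
  2. kA    = {s, v, u, q, t, p}
  3. cA    = {r, v, q}
  4. ckA   = {r}
  5. kcA   = {r, v, u, q, t}
  6. kckA  = {r, t}
  7. ckcA  = {s, p}
  8. ckckA = {s, v, u, q, p}
(closed under both — stop)

8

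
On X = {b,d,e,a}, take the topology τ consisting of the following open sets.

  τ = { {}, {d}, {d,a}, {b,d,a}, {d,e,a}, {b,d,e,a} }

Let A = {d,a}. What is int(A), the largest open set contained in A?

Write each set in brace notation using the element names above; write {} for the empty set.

open subsets of A: {}, {d}, {d,a}; so int(A) = {d,a}

{d,a}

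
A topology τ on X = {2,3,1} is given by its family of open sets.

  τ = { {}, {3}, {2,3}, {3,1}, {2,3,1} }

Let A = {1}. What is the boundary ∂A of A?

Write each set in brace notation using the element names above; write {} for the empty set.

open subsets of A: {}; so int(A) = {}
closure: X∖int(X∖A) = X∖{2,3} = {1}
∂A = {1} minus {} = {1}

{1}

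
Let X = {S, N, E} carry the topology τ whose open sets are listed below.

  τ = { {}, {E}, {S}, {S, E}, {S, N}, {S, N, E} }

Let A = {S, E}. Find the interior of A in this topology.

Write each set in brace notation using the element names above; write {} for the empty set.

{S, E}

interior: largest open inside A is {S, E} (from {}, {S}, {E}, {S, E})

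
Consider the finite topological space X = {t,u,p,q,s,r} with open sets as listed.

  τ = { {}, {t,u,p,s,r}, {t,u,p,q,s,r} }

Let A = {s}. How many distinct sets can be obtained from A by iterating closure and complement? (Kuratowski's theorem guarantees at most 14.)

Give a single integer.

4

X∖A={t,u,p,q,r}, int(X∖A)={}, hence cl(A)={t,u,p,q,s,r}
Orbit (k=closure, c=complement):
  1. A     = {s}
  2. kA    = {t,u,p,q,s,r}
  3. cA    = {t,u,p,q,r}
  4. ckA   = {}
(closed under both — stop)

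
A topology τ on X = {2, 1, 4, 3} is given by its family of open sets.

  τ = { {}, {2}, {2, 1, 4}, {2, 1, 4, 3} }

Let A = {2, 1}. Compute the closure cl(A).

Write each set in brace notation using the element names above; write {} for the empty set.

{2, 1, 4, 3}

closure: X∖int(X∖A) = X∖{} = {2, 1, 4, 3}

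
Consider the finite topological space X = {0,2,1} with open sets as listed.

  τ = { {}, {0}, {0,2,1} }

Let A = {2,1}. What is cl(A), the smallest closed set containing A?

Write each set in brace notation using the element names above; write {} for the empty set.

{2,1}

X∖A={0}, int(X∖A)={0}, hence cl(A)={2,1}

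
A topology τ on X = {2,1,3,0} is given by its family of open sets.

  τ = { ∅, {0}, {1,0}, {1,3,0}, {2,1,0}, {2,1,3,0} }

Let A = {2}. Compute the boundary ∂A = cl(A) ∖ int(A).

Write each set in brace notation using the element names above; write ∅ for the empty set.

{2}

opens ⊆ A: ∅; union → int = ∅
complement {1,3,0}; its interior {1,3,0}; cl(A) = X∖{1,3,0} = {2}
boundary = {2} ∖ ∅ = {2}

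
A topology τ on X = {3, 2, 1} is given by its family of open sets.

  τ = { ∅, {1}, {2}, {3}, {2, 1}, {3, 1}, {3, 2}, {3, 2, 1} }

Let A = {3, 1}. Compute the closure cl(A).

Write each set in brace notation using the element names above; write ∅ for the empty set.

complement {2}; its interior {2}; cl(A) = X∖{2} = {3, 1}

{3, 1}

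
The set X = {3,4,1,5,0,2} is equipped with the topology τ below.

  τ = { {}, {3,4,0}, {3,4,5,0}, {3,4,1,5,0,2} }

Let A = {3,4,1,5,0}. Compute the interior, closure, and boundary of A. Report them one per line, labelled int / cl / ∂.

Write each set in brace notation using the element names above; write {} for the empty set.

int(A) = {3,4,5,0}
cl(A)  = {3,4,1,5,0,2}
∂A     = {1,2}

open subsets of A: {}, {3,4,0}, {3,4,5,0}; so int(A) = {3,4,5,0}
closure: X∖int(X∖A) = X∖{} = {3,4,1,5,0,2}
∂A = {3,4,1,5,0,2} minus {3,4,5,0} = {1,2}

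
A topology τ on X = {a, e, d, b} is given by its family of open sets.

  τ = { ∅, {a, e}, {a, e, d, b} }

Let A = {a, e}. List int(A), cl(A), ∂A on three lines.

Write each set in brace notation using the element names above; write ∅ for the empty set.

opens ⊆ A: ∅, {a, e}; union → int = {a, e}
complement {d, b}; its interior ∅; cl(A) = X∖∅ = {a, e, d, b}
boundary = {a, e, d, b} ∖ {a, e} = {d, b}

int(A) = {a, e}
cl(A)  = {a, e, d, b}
∂A     = {d, b}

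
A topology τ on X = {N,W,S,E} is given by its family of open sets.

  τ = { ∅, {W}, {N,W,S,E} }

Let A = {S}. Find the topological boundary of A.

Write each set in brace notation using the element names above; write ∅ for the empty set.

opens ⊆ A: ∅; union → int = ∅
complement {N,W,E}; its interior {W}; cl(A) = X∖{W} = {N,S,E}
boundary = {N,S,E} ∖ ∅ = {N,S,E}

{N,S,E}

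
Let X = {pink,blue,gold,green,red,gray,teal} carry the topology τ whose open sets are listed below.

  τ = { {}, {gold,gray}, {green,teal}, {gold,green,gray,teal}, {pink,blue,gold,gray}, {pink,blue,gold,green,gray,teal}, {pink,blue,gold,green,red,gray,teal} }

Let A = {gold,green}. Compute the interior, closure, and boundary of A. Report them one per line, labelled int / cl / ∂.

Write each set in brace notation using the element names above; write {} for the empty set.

int(A) = {}
cl(A)  = {pink,blue,gold,green,red,gray,teal}
∂A     = {pink,blue,gold,green,red,gray,teal}

opens ⊆ A: {}; union → int = {}
complement {pink,blue,red,gray,teal}; its interior {}; cl(A) = X∖{} = {pink,blue,gold,green,red,gray,teal}
boundary = {pink,blue,gold,green,red,gray,teal} ∖ {} = {pink,blue,gold,green,red,gray,teal}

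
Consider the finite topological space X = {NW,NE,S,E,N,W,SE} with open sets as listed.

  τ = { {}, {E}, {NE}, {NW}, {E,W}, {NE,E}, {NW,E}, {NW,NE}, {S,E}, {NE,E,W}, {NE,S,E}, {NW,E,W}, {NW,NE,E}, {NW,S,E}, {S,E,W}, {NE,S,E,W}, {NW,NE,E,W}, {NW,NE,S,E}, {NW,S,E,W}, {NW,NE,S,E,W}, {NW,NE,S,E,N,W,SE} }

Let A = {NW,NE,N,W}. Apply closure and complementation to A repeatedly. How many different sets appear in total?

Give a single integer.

cl via duality: int({S,E,SE}) = {S,E}, so X∖{S,E} = {NW,NE,N,W,SE}
Write k for closure, c for complement:
  1. A     = {NW,NE,N,W}
  2. kA    = {NW,NE,N,W,SE}
  3. cA    = {S,E,SE}
  4. ckA   = {S,E}
  5. kcA   = {S,E,N,W,SE}
  6. ckcA  = {NW,NE}
  7. kckcA = {NW,NE,N,SE}
  8. ckckcA = {S,E,W}
applying k or c yields no new set

8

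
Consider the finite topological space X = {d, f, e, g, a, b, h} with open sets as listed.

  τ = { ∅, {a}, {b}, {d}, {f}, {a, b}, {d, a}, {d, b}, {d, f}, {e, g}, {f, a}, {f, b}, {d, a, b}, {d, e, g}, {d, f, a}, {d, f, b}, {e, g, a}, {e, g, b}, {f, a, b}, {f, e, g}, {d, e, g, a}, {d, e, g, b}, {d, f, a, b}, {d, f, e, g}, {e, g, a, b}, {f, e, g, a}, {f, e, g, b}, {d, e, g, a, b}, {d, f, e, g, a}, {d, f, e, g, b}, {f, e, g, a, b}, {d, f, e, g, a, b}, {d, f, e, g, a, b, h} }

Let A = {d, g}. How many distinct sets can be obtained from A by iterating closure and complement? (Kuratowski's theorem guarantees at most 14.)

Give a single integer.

10

closure: X∖int(X∖A) = X∖{f, a, b} = {d, e, g, h}
Let k=closure and c=complement:
  1. A     = {d, g}
  2. kA    = {d, e, g, h}
  3. cA    = {f, e, a, b, h}
  4. ckA   = {f, a, b}
  5. kcA   = {f, e, g, a, b, h}
  6. kckA  = {f, a, b, h}
  7. ckcA  = {d}
  8. ckckA = {d, e, g}
  9. kckcA = {d, h}
  10. ckckcA = {f, e, g, a, b}
— saturated at 10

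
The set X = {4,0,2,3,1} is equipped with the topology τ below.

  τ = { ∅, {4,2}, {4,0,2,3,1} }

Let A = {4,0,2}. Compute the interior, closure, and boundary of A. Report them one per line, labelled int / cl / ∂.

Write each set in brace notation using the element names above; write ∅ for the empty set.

int(A) = {4,2}
cl(A)  = {4,0,2,3,1}
∂A     = {0,3,1}

open subsets of A: ∅, {4,2}; so int(A) = {4,2}
closure: X∖int(X∖A) = X∖∅ = {4,0,2,3,1}
∂A = {4,0,2,3,1} minus {4,2} = {0,3,1}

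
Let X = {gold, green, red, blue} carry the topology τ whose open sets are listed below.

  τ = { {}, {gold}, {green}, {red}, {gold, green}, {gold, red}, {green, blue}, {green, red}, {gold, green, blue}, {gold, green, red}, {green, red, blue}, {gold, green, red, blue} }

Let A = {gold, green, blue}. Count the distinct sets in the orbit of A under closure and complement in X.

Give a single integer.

cl via duality: int({red}) = {red}, so X∖{red} = {gold, green, blue}
Write k for closure, c for complement:
  1. A     = {gold, green, blue}
  2. cA    = {red}
applying k or c yields no new set

2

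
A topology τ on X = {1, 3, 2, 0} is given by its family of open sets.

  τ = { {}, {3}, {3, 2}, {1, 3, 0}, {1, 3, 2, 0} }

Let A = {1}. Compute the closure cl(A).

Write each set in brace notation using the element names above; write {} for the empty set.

cl via duality: int({3, 2, 0}) = {3, 2}, so X∖{3, 2} = {1, 0}

{1, 0}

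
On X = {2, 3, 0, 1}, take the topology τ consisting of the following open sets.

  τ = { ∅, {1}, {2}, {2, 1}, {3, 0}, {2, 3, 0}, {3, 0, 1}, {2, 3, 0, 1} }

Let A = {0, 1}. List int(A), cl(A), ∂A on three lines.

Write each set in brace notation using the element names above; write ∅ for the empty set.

interior: largest open inside A is {1} (from ∅, {1})
cl via duality: int({2, 3}) = {2}, so X∖{2} = {3, 0, 1}
cl∖int = {3, 0}

int(A) = {1}
cl(A)  = {3, 0, 1}
∂A     = {3, 0}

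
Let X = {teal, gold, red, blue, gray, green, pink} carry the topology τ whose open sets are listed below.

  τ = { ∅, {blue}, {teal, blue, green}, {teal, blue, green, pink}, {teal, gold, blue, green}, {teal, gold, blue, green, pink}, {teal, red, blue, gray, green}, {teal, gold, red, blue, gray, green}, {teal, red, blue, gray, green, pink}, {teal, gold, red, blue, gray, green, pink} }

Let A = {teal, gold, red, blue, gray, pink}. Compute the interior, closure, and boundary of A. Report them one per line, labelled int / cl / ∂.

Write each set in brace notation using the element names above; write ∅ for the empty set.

int(A) = {blue}
cl(A)  = {teal, gold, red, blue, gray, green, pink}
∂A     = {teal, gold, red, gray, green, pink}

interior: largest open inside A is {blue} (from ∅, {blue})
cl via duality: int({green}) = ∅, so X∖∅ = {teal, gold, red, blue, gray, green, pink}
cl∖int = {teal, gold, red, gray, green, pink}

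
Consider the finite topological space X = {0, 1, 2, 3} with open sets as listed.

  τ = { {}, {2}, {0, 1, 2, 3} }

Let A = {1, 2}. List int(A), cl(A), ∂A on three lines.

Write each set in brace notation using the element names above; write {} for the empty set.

U open, U⊆A: {}, {2}. int(A) = ⋃ = {2}
X∖A={0, 3}, int(X∖A)={}, hence cl(A)={0, 1, 2, 3}
∂A: remove int from cl → {0, 1, 3}

int(A) = {2}
cl(A)  = {0, 1, 2, 3}
∂A     = {0, 1, 3}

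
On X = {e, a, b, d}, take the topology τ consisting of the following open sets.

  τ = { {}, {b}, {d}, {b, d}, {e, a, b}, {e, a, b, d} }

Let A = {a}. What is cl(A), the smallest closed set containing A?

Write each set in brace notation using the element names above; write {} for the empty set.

cl via duality: int({e, b, d}) = {b, d}, so X∖{b, d} = {e, a}

{e, a}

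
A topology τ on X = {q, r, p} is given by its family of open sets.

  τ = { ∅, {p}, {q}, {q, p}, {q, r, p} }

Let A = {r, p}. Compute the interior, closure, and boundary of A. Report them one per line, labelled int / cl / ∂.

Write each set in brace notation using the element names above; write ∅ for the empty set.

int(A) = {p}
cl(A)  = {r, p}
∂A     = {r}

interior: largest open inside A is {p} (from ∅, {p})
cl via duality: int({q}) = {q}, so X∖{q} = {r, p}
cl∖int = {r}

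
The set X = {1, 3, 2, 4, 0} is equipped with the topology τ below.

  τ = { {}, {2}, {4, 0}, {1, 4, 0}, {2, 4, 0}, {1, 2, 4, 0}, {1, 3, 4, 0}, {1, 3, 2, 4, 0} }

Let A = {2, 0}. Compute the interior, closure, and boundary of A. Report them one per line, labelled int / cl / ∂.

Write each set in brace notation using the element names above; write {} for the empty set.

int(A) = {2}
cl(A)  = {1, 3, 2, 4, 0}
∂A     = {1, 3, 4, 0}

U open, U⊆A: {}, {2}. int(A) = ⋃ = {2}
X∖A={1, 3, 4}, int(X∖A)={}, hence cl(A)={1, 3, 2, 4, 0}
∂A: remove int from cl → {1, 3, 4, 0}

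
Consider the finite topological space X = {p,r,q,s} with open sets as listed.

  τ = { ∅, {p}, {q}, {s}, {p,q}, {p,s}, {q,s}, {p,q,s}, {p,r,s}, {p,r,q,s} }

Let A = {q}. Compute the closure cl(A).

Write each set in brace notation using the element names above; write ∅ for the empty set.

{q}

cl via duality: int({p,r,s}) = {p,r,s}, so X∖{p,r,s} = {q}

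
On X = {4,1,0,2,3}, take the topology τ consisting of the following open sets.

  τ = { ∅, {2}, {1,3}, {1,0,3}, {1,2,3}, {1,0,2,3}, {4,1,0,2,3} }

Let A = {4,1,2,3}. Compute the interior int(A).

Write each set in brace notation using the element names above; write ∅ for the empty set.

{1,2,3}

open subsets of A: ∅, {2}, {1,3}, {1,2,3}; so int(A) = {1,2,3}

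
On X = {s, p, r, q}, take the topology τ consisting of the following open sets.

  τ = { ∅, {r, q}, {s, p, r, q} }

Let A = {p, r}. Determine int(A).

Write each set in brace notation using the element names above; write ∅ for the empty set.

open subsets of A: ∅; so int(A) = ∅

∅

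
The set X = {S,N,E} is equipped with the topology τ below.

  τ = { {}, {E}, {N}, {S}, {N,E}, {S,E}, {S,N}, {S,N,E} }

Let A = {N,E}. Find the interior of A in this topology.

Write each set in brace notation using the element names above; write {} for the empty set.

{N,E}

U open, U⊆A: {}, {N}, {E}, {N,E}. int(A) = ⋃ = {N,E}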